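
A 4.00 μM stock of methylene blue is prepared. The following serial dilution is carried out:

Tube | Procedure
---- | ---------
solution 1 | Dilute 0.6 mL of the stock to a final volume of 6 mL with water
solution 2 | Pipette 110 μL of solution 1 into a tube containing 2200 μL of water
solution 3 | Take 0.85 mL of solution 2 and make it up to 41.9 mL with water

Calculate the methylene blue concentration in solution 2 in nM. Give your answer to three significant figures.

Step 1: 0.6 mL brought to 6 mL → factor 6/0.6 = 10
Step 2: 110 μL + 2200 μL = 2310 μL total → factor 2310/110 = 21
Dilution factor through solution 2 = 10 × 21 = 210
[solution 2] = 4.00 μM / 210 = 0.01905 μM = 19.0 nM

19.0 nM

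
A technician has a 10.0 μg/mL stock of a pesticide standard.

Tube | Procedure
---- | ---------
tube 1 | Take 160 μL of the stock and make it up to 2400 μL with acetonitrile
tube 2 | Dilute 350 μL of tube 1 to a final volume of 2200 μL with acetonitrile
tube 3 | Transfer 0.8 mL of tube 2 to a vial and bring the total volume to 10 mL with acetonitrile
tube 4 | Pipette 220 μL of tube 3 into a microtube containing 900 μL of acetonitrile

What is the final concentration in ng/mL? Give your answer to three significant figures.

1.67 ng/mL

Step 1: 160 μL brought to 2400 μL → factor 2400/160 = 15
Step 2: 350 μL brought to 2200 μL → factor 2200/350 = 6.2857
Step 3: 0.8 mL brought to 10 mL → factor 10/0.8 = 12.5
Step 4: 220 μL + 900 μL = 1120 μL total → factor 1120/220 = 5.0909
Overall dilution factor = 15 × 6.2857 × 12.5 × 5.0909 = 6000
Final = 10.0 μg/mL / 6000 = 0.001667 μg/mL = 1.67 ng/mL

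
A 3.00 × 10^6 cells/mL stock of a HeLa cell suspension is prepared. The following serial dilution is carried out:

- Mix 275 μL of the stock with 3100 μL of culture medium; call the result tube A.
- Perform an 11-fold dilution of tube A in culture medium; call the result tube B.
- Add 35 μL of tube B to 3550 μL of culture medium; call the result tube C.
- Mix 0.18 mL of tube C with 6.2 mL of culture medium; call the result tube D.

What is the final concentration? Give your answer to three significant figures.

Step 1: 275 μL + 3100 μL = 3375 μL total → factor 3375/275 = 12.273
Step 2: 11-fold → factor 11
Step 3: 35 μL + 3550 μL = 3585 μL total → factor 3585/35 = 102.43
Step 4: 0.18 mL + 6.2 mL = 6.38 mL total → factor 6.38/0.18 = 35.444
Overall dilution factor = 12.273 × 11 × 102.43 × 35.444 = 4.9012 × 10^5
Final = 3.00 × 10^6 cells/mL / 4.9012 × 10^5 = 6.12 cells/mL

6.12 cells/mL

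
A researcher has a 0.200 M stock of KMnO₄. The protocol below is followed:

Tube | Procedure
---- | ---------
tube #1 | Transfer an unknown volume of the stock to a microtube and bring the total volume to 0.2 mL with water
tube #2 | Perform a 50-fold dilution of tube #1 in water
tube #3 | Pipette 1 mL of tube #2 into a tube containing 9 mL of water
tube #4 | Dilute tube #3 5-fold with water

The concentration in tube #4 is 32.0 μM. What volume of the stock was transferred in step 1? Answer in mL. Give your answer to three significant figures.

0.0800 mL

Step 1: v brought to 0.2 mL → factor = 0.2 mL/v
Step 2: 50-fold → factor 50
Step 3: 1 mL + 9 mL = 10 mL total → factor 10/1 = 10
Step 4: 5-fold → factor 5
Product of known-step factors = 2500
Overall factor = 0.200 M / (32.0 μM) = 6250
Step-1 factor = 6250 / 2500 = 2.5
v = 0.2 mL / 2.5 = 0.0800 mL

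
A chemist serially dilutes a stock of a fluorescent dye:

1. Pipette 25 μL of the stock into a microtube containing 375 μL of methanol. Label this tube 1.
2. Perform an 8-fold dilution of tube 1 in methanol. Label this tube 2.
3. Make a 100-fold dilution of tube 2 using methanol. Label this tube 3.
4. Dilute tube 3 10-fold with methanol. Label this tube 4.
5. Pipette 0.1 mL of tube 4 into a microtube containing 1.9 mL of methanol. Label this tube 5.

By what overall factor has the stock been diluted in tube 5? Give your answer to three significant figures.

Step 1: 25 μL + 375 μL = 400 μL total → factor 400/25 = 16
Step 2: 8-fold → factor 8
Step 3: 100-fold → factor 100
Step 4: 10-fold → factor 10
Step 5: 0.1 mL + 1.9 mL = 2 mL total → factor 2/0.1 = 20
Overall dilution factor = 16 × 8 × 100 × 10 × 20 = 2.56 × 10^6

2.56 × 10^6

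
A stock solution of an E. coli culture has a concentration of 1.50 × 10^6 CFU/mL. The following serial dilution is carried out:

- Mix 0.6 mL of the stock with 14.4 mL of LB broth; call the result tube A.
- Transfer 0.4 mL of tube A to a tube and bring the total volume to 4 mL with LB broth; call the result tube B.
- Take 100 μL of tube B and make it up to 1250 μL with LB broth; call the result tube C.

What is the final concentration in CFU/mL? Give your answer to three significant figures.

Step 1: 0.6 mL + 14.4 mL = 15 mL total → factor 15/0.6 = 25
Step 2: 0.4 mL brought to 4 mL → factor 4/0.4 = 10
Step 3: 100 μL brought to 1250 μL → factor 1250/100 = 12.5
Overall dilution factor = 25 × 10 × 12.5 = 3125
Final = 1.50 × 10^6 CFU/mL / 3125 = 480 CFU/mL

480 CFU/mL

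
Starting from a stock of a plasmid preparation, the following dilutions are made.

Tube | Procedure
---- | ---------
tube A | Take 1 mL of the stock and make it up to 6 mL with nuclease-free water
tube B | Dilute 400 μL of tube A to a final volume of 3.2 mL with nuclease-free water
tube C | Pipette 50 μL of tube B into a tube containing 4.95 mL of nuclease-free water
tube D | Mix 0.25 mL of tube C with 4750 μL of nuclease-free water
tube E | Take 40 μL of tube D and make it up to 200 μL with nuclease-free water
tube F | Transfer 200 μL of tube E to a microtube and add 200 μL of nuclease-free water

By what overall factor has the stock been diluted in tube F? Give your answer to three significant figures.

Step 1: 1 mL brought to 6 mL → factor 6/1 = 6
Step 2: 400 μL brought to 3.2 mL → factor 3200/400 = 8
Step 3: 50 μL + 4.95 mL = 5000 μL total → factor 5000/50 = 100
Step 4: 0.25 mL + 4750 μL = 5 mL total → factor 5/0.25 = 20
Step 5: 40 μL brought to 200 μL → factor 200/40 = 5
Step 6: 200 μL + 200 μL = 400 μL total → factor 400/200 = 2
Overall dilution factor = 6 × 8 × 100 × 20 × 5 × 2 = 9.6 × 10^5

9.60 × 10^5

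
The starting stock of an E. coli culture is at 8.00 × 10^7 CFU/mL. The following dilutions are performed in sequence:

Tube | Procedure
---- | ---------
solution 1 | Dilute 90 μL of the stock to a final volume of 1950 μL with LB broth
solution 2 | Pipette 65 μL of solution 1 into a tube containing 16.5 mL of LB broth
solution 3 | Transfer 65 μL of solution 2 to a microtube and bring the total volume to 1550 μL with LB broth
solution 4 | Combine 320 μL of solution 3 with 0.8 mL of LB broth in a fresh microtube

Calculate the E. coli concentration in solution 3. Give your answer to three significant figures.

Step 1: 90 μL brought to 1950 μL → factor 1950/90 = 21.667
Step 2: 65 μL + 16.5 mL = 16565 μL total → factor 16565/65 = 254.85
Step 3: 65 μL brought to 1550 μL → factor 1550/65 = 23.846
Dilution factor through solution 3 = 21.667 × 254.85 × 23.846 = 1.3167 × 10^5
[solution 3] = 8.00 × 10^7 CFU/mL / 1.3167 × 10^5 = 608 CFU/mL

608 CFU/mL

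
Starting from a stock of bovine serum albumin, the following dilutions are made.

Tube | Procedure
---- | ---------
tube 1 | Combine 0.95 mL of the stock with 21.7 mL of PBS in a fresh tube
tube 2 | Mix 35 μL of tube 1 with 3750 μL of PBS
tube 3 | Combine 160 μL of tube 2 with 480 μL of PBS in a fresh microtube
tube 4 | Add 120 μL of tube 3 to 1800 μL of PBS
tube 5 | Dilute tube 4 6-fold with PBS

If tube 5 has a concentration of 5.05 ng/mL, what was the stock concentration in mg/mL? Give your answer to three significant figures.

Step 1: 0.95 mL + 21.7 mL = 22.65 mL total → factor 22.65/0.95 = 23.842
Step 2: 35 μL + 3750 μL = 3785 μL total → factor 3785/35 = 108.14
Step 3: 160 μL + 480 μL = 640 μL total → factor 640/160 = 4
Step 4: 120 μL + 1800 μL = 1920 μL total → factor 1920/120 = 16
Step 5: 6-fold → factor 6
Overall dilution factor = 23.842 × 108.14 × 4 × 16 × 6 = 9.9009 × 10^5
Stock = 5.05 ng/mL × 9.9009 × 10^5 = 5.000 × 10^6 ng/mL = 5.00 mg/mL

5.00 mg/mL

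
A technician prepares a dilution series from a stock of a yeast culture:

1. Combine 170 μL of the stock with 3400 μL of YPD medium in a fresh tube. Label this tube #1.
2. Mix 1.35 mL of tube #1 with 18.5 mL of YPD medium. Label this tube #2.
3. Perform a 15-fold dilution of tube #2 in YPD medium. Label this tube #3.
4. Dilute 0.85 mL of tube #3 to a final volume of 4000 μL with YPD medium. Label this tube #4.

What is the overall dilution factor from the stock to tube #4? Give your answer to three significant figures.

2.18 × 10^4

Step 1: 170 μL + 3400 μL = 3570 μL total → factor 3570/170 = 21
Step 2: 1.35 mL + 18.5 mL = 19.85 mL total → factor 19.85/1.35 = 14.704
Step 3: 15-fold → factor 15
Step 4: 0.85 mL brought to 4000 μL → factor 4/0.85 = 4.7059
Overall dilution factor = 21 × 14.704 × 15 × 4.7059 = 21796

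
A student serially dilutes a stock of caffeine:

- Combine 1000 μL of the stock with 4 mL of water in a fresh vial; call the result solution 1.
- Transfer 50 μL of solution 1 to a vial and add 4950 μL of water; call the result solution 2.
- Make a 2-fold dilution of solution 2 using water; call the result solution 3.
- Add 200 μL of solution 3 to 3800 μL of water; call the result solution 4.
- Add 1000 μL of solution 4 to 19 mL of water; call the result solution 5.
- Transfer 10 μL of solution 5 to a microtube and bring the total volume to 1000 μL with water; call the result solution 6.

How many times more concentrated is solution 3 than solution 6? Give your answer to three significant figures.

Step 1: 1000 μL + 4 mL = 5000 μL total → factor 5000/1000 = 5
Step 2: 50 μL + 4950 μL = 5000 μL total → factor 5000/50 = 100
Step 3: 2-fold → factor 2
Step 4: 200 μL + 3800 μL = 4000 μL total → factor 4000/200 = 20
Step 5: 1000 μL + 19 mL = 20000 μL total → factor 20000/1000 = 20
Step 6: 10 μL brought to 1000 μL → factor 1000/10 = 100
Dilution factor to solution 3 = 1000; to solution 6 = 4 × 10^7
[solution 3]/[solution 6] = (factor to solution 6)/(factor to solution 3) = 4 × 10^7/1000 = 4.00 × 10^4

4.00 × 10^4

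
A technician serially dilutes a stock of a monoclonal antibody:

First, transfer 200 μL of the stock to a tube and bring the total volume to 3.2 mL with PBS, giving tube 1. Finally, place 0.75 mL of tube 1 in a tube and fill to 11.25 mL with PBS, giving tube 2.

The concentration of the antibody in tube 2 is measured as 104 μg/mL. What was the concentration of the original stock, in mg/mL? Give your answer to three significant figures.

25.0 mg/mL

Step 1: 200 μL brought to 3.2 mL → factor 3200/200 = 16
Step 2: 0.75 mL brought to 11.25 mL → factor 11.25/0.75 = 15
Overall dilution factor = 16 × 15 = 240
Stock = 104 μg/mL × 240 = 2.496 × 10^4 μg/mL = 25.0 mg/mL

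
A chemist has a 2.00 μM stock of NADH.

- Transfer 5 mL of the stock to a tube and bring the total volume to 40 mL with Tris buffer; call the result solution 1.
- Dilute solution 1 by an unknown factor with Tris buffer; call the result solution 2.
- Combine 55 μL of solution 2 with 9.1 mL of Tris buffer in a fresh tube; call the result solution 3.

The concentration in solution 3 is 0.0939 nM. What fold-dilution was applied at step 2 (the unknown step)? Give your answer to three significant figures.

Step 1: 5 mL brought to 40 mL → factor 40/5 = 8
Step 2: unknown factor x
Step 3: 55 μL + 9.1 mL = 9155 μL total → factor 9155/55 = 166.45
Product of known-step factors = 1331.6
Overall factor = 2.00 μM / (0.0939 nM) = 21299
x = 21299 / 1331.6 = 16.0

16.0-fold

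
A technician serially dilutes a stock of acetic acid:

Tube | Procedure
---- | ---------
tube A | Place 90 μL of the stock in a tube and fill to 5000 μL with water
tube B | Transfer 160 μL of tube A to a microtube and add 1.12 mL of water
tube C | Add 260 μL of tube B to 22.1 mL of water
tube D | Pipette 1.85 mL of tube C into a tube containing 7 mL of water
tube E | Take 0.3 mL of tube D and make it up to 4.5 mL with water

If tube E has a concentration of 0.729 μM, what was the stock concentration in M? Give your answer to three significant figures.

2.00 M

Step 1: 90 μL brought to 5000 μL → factor 5000/90 = 55.556
Step 2: 160 μL + 1.12 mL = 1280 μL total → factor 1280/160 = 8
Step 3: 260 μL + 22.1 mL = 22360 μL total → factor 22360/260 = 86
Step 4: 1.85 mL + 7 mL = 8.85 mL total → factor 8.85/1.85 = 4.7838
Step 5: 0.3 mL brought to 4.5 mL → factor 4.5/0.3 = 15
Overall dilution factor = 55.556 × 8 × 86 × 4.7838 × 15 = 2.7427 × 10^6
Stock = 0.729 μM × 2.7427 × 10^6 = 1.999 × 10^6 μM = 2.00 M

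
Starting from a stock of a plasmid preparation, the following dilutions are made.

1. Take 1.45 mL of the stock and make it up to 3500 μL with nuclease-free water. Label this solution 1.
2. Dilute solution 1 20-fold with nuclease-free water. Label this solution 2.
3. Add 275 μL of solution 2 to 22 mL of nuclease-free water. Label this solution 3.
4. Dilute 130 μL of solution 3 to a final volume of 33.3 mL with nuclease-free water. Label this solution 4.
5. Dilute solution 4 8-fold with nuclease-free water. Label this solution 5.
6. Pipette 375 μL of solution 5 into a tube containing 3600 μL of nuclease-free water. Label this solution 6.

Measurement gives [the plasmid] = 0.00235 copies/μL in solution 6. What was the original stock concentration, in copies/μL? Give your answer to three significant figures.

Step 1: 1.45 mL brought to 3500 μL → factor 3.5/1.45 = 2.4138
Step 2: 20-fold → factor 20
Step 3: 275 μL + 22 mL = 22275 μL total → factor 22275/275 = 81
Step 4: 130 μL brought to 33.3 mL → factor 33300/130 = 256.15
Step 5: 8-fold → factor 8
Step 6: 375 μL + 3600 μL = 3975 μL total → factor 3975/375 = 10.6
Overall dilution factor = 2.4138 × 20 × 81 × 256.15 × 8 × 10.6 = 8.494 × 10^7
Stock = 0.00235 copies/μL × 8.494 × 10^7 = 2.00 × 10^5 copies/μL

2.00 × 10^5 copies/μL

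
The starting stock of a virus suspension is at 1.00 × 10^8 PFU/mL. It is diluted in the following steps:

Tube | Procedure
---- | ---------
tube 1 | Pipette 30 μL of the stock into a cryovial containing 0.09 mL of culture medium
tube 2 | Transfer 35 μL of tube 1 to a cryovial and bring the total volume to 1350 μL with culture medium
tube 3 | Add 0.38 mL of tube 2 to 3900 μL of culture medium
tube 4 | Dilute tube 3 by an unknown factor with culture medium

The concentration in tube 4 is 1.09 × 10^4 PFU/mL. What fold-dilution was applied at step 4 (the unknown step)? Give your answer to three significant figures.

Step 1: 30 μL + 0.09 mL = 120 μL total → factor 120/30 = 4
Step 2: 35 μL brought to 1350 μL → factor 1350/35 = 38.571
Step 3: 0.38 mL + 3900 μL = 4.28 mL total → factor 4.28/0.38 = 11.263
Step 4: unknown factor x
Product of known-step factors = 1737.7
Overall factor = 1.00 × 10^8 PFU/mL / (1.09 × 10^4 PFU/mL) = 9174.3
x = 9174.3 / 1737.7 = 5.28

5.28-fold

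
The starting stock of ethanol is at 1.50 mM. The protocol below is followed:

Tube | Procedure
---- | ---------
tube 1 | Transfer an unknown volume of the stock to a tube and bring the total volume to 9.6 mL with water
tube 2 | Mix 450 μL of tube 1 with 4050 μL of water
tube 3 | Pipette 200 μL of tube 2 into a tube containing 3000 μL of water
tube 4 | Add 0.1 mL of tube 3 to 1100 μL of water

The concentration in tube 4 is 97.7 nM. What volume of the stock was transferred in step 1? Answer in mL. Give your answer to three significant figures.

Step 1: v brought to 9.6 mL → factor = 9.6 mL/v
Step 2: 450 μL + 4050 μL = 4500 μL total → factor 4500/450 = 10
Step 3: 200 μL + 3000 μL = 3200 μL total → factor 3200/200 = 16
Step 4: 0.1 mL + 1100 μL = 1.2 mL total → factor 1.2/0.1 = 12
Product of known-step factors = 1920
Overall factor = 1.50 mM / (97.7 nM) = 15353
Step-1 factor = 15353 / 1920 = 7.9964
v = 9.6 mL / 7.9964 = 1.20 mL

1.20 mL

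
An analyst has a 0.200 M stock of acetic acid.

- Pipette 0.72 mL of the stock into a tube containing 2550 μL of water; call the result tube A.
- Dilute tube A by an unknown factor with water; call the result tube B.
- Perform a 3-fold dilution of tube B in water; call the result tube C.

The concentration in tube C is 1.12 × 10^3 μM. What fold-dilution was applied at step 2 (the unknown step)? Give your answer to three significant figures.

13.1-fold

Step 1: 0.72 mL + 2550 μL = 3.27 mL total → factor 3.27/0.72 = 4.5417
Step 2: unknown factor x
Step 3: 3-fold → factor 3
Product of known-step factors = 13.625
Overall factor = 0.200 M / (1.12 × 10^3 μM) = 178.57
x = 178.57 / 13.625 = 13.1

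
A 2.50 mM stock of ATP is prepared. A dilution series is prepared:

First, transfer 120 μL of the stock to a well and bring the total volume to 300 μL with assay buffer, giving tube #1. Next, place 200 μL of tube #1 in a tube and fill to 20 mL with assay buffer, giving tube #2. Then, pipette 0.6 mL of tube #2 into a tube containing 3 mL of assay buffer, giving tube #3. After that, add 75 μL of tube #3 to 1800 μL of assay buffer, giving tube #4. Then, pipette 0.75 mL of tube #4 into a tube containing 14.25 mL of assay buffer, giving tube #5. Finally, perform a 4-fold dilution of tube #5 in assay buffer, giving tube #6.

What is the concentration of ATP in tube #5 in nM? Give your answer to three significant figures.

Step 1: 120 μL brought to 300 μL → factor 300/120 = 2.5
Step 2: 200 μL brought to 20 mL → factor 20000/200 = 100
Step 3: 0.6 mL + 3 mL = 3.6 mL total → factor 3.6/0.6 = 6
Step 4: 75 μL + 1800 μL = 1875 μL total → factor 1875/75 = 25
Step 5: 0.75 mL + 14.25 mL = 15 mL total → factor 15/0.75 = 20
Dilution factor through tube #5 = 2.5 × 100 × 6 × 25 × 20 = 7.5 × 10^5
[tube #5] = 2.50 mM / 7.5 × 10^5 = 3.333 × 10^-6 mM = 3.33 nM

3.33 nM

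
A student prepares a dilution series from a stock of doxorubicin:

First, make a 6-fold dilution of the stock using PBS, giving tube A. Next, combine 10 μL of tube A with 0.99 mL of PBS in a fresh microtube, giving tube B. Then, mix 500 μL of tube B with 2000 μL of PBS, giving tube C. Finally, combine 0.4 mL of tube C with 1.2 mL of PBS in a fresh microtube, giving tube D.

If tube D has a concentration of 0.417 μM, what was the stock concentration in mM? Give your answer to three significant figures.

5.00 mM

Step 1: 6-fold → factor 6
Step 2: 10 μL + 0.99 mL = 1000 μL total → factor 1000/10 = 100
Step 3: 500 μL + 2000 μL = 2500 μL total → factor 2500/500 = 5
Step 4: 0.4 mL + 1.2 mL = 1.6 mL total → factor 1.6/0.4 = 4
Overall dilution factor = 6 × 100 × 5 × 4 = 12000
Stock = 0.417 μM × 12000 = 5004 μM = 5.00 mM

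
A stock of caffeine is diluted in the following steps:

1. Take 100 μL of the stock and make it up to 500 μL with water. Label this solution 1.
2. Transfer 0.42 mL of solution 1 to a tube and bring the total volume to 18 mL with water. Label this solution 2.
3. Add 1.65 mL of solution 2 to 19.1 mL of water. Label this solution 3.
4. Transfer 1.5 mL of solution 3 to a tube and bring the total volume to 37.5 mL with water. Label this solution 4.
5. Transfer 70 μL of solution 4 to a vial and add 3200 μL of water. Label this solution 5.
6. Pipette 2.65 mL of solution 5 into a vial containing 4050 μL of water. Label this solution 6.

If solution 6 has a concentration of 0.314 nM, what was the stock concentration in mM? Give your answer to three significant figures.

Step 1: 100 μL brought to 500 μL → factor 500/100 = 5
Step 2: 0.42 mL brought to 18 mL → factor 18/0.42 = 42.857
Step 3: 1.65 mL + 19.1 mL = 20.75 mL total → factor 20.75/1.65 = 12.576
Step 4: 1.5 mL brought to 37.5 mL → factor 37.5/1.5 = 25
Step 5: 70 μL + 3200 μL = 3270 μL total → factor 3270/70 = 46.714
Step 6: 2.65 mL + 4050 μL = 6.7 mL total → factor 6.7/2.65 = 2.5283
Overall dilution factor = 5 × 42.857 × 12.576 × 25 × 46.714 × 2.5283 = 7.9569 × 10^6
Stock = 0.314 nM × 7.9569 × 10^6 = 2.498 × 10^6 nM = 2.50 mM

2.50 mM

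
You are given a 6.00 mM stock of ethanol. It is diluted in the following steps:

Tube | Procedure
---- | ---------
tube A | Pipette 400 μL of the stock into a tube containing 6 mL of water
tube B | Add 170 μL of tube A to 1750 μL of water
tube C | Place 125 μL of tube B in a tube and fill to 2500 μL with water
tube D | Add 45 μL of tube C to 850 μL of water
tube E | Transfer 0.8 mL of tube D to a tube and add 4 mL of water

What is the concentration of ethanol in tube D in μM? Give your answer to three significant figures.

0.0835 μM

Step 1: 400 μL + 6 mL = 6400 μL total → factor 6400/400 = 16
Step 2: 170 μL + 1750 μL = 1920 μL total → factor 1920/170 = 11.294
Step 3: 125 μL brought to 2500 μL → factor 2500/125 = 20
Step 4: 45 μL + 850 μL = 895 μL total → factor 895/45 = 19.889
Dilution factor through tube D = 16 × 11.294 × 20 × 19.889 = 71881
[tube D] = 6.00 mM / 71881 = 8.347 × 10^-5 mM = 0.0835 μM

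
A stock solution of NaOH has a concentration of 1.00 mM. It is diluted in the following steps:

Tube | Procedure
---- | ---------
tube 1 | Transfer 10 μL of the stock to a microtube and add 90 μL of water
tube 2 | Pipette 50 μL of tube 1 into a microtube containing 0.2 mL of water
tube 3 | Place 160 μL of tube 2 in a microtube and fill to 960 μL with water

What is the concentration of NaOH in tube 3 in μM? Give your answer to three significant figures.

Step 1: 10 μL + 90 μL = 100 μL total → factor 100/10 = 10
Step 2: 50 μL + 0.2 mL = 250 μL total → factor 250/50 = 5
Step 3: 160 μL brought to 960 μL → factor 960/160 = 6
Overall dilution factor = 10 × 5 × 6 = 300
Final = 1.00 mM / 300 = 0.003333 mM = 3.33 μM

3.33 μM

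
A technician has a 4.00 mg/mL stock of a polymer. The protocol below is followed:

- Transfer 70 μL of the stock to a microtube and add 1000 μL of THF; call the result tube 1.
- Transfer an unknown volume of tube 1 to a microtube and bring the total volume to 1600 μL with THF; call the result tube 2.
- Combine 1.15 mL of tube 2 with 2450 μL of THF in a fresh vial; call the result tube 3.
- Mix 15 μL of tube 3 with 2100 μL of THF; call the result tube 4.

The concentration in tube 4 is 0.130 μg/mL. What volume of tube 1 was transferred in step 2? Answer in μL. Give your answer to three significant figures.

Step 1: 70 μL + 1000 μL = 1070 μL total → factor 1070/70 = 15.286
Step 2: v brought to 1600 μL → factor = 1600 μL/v
Step 3: 1.15 mL + 2450 μL = 3.6 mL total → factor 3.6/1.15 = 3.1304
Step 4: 15 μL + 2100 μL = 2115 μL total → factor 2115/15 = 141
Product of known-step factors = 6747
Overall factor = 4.00 mg/mL / (0.130 μg/mL) = 30769
Step-2 factor = 30769 / 6747 = 4.5604
v = 1600 μL / 4.5604 = 351 μL

351 μL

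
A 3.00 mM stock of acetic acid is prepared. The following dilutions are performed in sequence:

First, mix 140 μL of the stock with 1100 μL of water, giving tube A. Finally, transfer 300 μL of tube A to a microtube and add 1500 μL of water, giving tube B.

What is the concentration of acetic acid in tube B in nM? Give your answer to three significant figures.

Step 1: 140 μL + 1100 μL = 1240 μL total → factor 1240/140 = 8.8571
Step 2: 300 μL + 1500 μL = 1800 μL total → factor 1800/300 = 6
Overall dilution factor = 8.8571 × 6 = 53.143
Final = 3.00 mM / 53.143 = 0.05645 mM = 5.65 × 10^4 nM

5.65 × 10^4 nM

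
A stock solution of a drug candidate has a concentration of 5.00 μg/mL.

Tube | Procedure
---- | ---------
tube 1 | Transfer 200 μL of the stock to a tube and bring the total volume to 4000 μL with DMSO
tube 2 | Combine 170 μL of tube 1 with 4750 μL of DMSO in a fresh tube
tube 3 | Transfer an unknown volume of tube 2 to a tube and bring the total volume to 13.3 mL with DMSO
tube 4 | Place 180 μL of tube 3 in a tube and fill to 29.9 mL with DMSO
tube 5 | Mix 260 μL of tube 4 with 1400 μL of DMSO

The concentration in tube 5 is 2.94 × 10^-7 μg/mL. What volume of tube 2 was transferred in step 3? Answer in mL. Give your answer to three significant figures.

0.480 mL

Step 1: 200 μL brought to 4000 μL → factor 4000/200 = 20
Step 2: 170 μL + 4750 μL = 4920 μL total → factor 4920/170 = 28.941
Step 3: v brought to 13.3 mL → factor = 13.3 mL/v
Step 4: 180 μL brought to 29.9 mL → factor 29900/180 = 166.11
Step 5: 260 μL + 1400 μL = 1660 μL total → factor 1660/260 = 6.3846
Product of known-step factors = 6.1387 × 10^5
Overall factor = 5.00 μg/mL / (2.94 × 10^-7 μg/mL) = 1.7007 × 10^7
Step-3 factor = 1.7007 × 10^7 / 6.1387 × 10^5 = 27.704
v = 13.3 mL / 27.704 = 0.480 mL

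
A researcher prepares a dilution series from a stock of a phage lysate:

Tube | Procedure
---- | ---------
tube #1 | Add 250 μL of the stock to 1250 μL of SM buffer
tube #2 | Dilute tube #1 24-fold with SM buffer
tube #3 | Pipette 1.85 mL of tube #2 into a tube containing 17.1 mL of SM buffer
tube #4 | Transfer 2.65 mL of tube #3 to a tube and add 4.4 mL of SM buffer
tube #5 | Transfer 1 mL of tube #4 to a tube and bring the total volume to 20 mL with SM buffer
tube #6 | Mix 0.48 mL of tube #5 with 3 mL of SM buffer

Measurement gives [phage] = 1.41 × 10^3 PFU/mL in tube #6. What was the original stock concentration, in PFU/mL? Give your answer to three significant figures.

Step 1: 250 μL + 1250 μL = 1500 μL total → factor 1500/250 = 6
Step 2: 24-fold → factor 24
Step 3: 1.85 mL + 17.1 mL = 18.95 mL total → factor 18.95/1.85 = 10.243
Step 4: 2.65 mL + 4.4 mL = 7.05 mL total → factor 7.05/2.65 = 2.6604
Step 5: 1 mL brought to 20 mL → factor 20/1 = 20
Step 6: 0.48 mL + 3 mL = 3.48 mL total → factor 3.48/0.48 = 7.25
Overall dilution factor = 6 × 24 × 10.243 × 2.6604 × 20 × 7.25 = 5.69 × 10^5
Stock = 1.41 × 10^3 PFU/mL × 5.69 × 10^5 = 8.02 × 10^8 PFU/mL

8.02 × 10^8 PFU/mL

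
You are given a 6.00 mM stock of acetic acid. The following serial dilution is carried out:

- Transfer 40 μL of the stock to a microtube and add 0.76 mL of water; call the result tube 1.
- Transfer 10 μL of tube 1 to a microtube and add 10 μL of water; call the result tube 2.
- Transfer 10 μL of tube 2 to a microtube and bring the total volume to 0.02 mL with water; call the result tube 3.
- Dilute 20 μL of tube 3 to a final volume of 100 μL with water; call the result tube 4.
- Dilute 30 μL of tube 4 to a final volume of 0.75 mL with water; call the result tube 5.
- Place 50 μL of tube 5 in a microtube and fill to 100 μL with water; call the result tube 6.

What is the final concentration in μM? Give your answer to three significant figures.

Step 1: 40 μL + 0.76 mL = 800 μL total → factor 800/40 = 20
Step 2: 10 μL + 10 μL = 20 μL total → factor 20/10 = 2
Step 3: 10 μL brought to 0.02 mL → factor 20/10 = 2
Step 4: 20 μL brought to 100 μL → factor 100/20 = 5
Step 5: 30 μL brought to 0.75 mL → factor 750/30 = 25
Step 6: 50 μL brought to 100 μL → factor 100/50 = 2
Overall dilution factor = 20 × 2 × 2 × 5 × 25 × 2 = 20000
Final = 6.00 mM / 20000 = 0.0003000 mM = 0.300 μM

0.300 μM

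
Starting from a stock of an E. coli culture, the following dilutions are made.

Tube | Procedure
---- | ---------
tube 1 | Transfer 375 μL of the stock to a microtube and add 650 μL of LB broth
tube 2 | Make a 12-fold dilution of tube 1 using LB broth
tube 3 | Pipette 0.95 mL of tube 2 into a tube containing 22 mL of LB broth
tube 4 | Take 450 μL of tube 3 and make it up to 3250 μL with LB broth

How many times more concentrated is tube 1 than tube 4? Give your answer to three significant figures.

2.09 × 10^3

Step 1: 375 μL + 650 μL = 1025 μL total → factor 1025/375 = 2.7333
Step 2: 12-fold → factor 12
Step 3: 0.95 mL + 22 mL = 22.95 mL total → factor 22.95/0.95 = 24.158
Step 4: 450 μL brought to 3250 μL → factor 3250/450 = 7.2222
Dilution factor to tube 1 = 2.7333; to tube 4 = 5722.7
[tube 1]/[tube 4] = (factor to tube 4)/(factor to tube 1) = 5722.7/2.7333 = 2.09 × 10^3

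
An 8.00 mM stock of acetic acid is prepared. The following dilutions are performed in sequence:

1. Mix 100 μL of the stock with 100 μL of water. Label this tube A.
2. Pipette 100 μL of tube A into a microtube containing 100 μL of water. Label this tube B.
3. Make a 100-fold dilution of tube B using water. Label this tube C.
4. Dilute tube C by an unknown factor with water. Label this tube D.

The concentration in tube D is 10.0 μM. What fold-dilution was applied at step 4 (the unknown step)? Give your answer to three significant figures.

2.00-fold

Step 1: 100 μL + 100 μL = 200 μL total → factor 200/100 = 2
Step 2: 100 μL + 100 μL = 200 μL total → factor 200/100 = 2
Step 3: 100-fold → factor 100
Step 4: unknown factor x
Product of known-step factors = 400
Overall factor = 8.00 mM / (10.0 μM) = 800
x = 800 / 400 = 2.00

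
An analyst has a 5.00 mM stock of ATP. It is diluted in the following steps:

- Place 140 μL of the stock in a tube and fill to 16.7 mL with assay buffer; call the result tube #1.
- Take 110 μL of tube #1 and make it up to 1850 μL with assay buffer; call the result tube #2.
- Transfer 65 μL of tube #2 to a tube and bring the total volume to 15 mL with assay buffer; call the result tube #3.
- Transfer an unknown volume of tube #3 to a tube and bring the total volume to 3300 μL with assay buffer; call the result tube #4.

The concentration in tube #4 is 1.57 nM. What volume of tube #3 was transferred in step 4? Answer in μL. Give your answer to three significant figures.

480 μL

Step 1: 140 μL brought to 16.7 mL → factor 16700/140 = 119.29
Step 2: 110 μL brought to 1850 μL → factor 1850/110 = 16.818
Step 3: 65 μL brought to 15 mL → factor 15000/65 = 230.77
Step 4: v brought to 3300 μL → factor = 3300 μL/v
Product of known-step factors = 4.6296 × 10^5
Overall factor = 5.00 mM / (1.57 nM) = 3.1847 × 10^6
Step-4 factor = 3.1847 × 10^6 / 4.6296 × 10^5 = 6.879
v = 3300 μL / 6.879 = 480 μL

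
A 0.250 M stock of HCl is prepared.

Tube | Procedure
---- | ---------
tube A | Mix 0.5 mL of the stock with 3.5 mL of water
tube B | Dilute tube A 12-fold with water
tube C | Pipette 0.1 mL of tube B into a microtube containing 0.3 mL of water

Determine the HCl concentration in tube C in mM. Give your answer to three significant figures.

Step 1: 0.5 mL + 3.5 mL = 4 mL total → factor 4/0.5 = 8
Step 2: 12-fold → factor 12
Step 3: 0.1 mL + 0.3 mL = 0.4 mL total → factor 0.4/0.1 = 4
Overall dilution factor = 8 × 12 × 4 = 384
Final = 0.250 M / 384 = 0.0006510 M = 0.651 mM

0.651 mM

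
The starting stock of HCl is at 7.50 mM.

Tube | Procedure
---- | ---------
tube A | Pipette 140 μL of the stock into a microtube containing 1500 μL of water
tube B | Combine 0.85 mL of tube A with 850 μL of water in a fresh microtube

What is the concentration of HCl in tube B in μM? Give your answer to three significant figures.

320 μM

Step 1: 140 μL + 1500 μL = 1640 μL total → factor 1640/140 = 11.714
Step 2: 0.85 mL + 850 μL = 1.7 mL total → factor 1.7/0.85 = 2
Overall dilution factor = 11.714 × 2 = 23.429
Final = 7.50 mM / 23.429 = 0.3201 mM = 320 μM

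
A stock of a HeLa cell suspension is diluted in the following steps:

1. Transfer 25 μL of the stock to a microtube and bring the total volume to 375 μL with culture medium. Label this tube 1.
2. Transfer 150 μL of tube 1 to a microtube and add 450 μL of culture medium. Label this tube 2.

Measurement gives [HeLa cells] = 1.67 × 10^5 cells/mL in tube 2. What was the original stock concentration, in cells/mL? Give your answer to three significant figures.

Step 1: 25 μL brought to 375 μL → factor 375/25 = 15
Step 2: 150 μL + 450 μL = 600 μL total → factor 600/150 = 4
Overall dilution factor = 15 × 4 = 60
Stock = 1.67 × 10^5 cells/mL × 60 = 1.00 × 10^7 cells/mL

1.00 × 10^7 cells/mL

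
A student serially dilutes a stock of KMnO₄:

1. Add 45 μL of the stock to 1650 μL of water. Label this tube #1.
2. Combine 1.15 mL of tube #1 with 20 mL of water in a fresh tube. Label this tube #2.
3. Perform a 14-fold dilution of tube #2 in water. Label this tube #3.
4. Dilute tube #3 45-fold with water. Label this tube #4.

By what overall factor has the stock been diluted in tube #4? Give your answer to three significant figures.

4.36 × 10^5

Step 1: 45 μL + 1650 μL = 1695 μL total → factor 1695/45 = 37.667
Step 2: 1.15 mL + 20 mL = 21.15 mL total → factor 21.15/1.15 = 18.391
Step 3: 14-fold → factor 14
Step 4: 45-fold → factor 45
Overall dilution factor = 37.667 × 18.391 × 14 × 45 = 4.3643 × 10^5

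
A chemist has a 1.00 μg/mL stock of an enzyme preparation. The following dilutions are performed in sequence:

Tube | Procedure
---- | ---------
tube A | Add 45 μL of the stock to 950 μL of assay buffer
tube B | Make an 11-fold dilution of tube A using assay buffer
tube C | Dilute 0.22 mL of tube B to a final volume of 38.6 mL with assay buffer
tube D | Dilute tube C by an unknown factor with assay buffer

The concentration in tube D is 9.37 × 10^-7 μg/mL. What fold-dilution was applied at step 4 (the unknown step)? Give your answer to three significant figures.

Step 1: 45 μL + 950 μL = 995 μL total → factor 995/45 = 22.111
Step 2: 11-fold → factor 11
Step 3: 0.22 mL brought to 38.6 mL → factor 38.6/0.22 = 175.45
Step 4: unknown factor x
Product of known-step factors = 42674
Overall factor = 1.00 μg/mL / (9.37 × 10^-7 μg/mL) = 1.0672 × 10^6
x = 1.0672 × 10^6 / 42674 = 25.0

25.0-fold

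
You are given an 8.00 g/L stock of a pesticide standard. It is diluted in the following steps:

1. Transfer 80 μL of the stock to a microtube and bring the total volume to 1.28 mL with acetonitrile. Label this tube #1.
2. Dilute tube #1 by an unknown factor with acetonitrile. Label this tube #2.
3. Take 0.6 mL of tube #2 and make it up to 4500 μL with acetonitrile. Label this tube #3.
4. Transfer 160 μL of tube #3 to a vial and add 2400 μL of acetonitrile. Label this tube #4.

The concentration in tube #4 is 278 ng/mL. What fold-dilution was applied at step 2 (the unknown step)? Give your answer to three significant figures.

15.0-fold

Step 1: 80 μL brought to 1.28 mL → factor 1280/80 = 16
Step 2: unknown factor x
Step 3: 0.6 mL brought to 4500 μL → factor 4.5/0.6 = 7.5
Step 4: 160 μL + 2400 μL = 2560 μL total → factor 2560/160 = 16
Product of known-step factors = 1920
Overall factor = 8.00 g/L / (278 ng/mL) = 28777
x = 28777 / 1920 = 15.0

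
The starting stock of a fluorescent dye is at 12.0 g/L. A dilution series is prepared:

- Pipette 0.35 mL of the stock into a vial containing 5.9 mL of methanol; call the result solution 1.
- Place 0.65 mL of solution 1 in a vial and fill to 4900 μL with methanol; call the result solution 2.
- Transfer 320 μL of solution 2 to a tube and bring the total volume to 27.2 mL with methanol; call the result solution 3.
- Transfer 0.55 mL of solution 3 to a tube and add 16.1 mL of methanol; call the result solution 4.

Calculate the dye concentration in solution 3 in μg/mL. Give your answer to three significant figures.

1.05 μg/mL

Step 1: 0.35 mL + 5.9 mL = 6.25 mL total → factor 6.25/0.35 = 17.857
Step 2: 0.65 mL brought to 4900 μL → factor 4.9/0.65 = 7.5385
Step 3: 320 μL brought to 27.2 mL → factor 27200/320 = 85
Dilution factor through solution 3 = 17.857 × 7.5385 × 85 = 11442
[solution 3] = 12.0 g/L / 11442 = 0.001049 g/L = 1.05 μg/mL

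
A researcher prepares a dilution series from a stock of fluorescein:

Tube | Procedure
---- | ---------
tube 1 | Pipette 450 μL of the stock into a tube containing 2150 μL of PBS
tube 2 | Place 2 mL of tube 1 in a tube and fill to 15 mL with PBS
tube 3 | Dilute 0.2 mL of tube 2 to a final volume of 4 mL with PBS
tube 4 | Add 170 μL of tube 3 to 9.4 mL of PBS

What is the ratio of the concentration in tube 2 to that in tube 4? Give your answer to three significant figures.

1.13 × 10^3

Step 1: 450 μL + 2150 μL = 2600 μL total → factor 2600/450 = 5.7778
Step 2: 2 mL brought to 15 mL → factor 15/2 = 7.5
Step 3: 0.2 mL brought to 4 mL → factor 4/0.2 = 20
Step 4: 170 μL + 9.4 mL = 9570 μL total → factor 9570/170 = 56.294
Dilution factor to tube 2 = 43.333; to tube 4 = 48788
[tube 2]/[tube 4] = (factor to tube 4)/(factor to tube 2) = 48788/43.333 = 1.13 × 10^3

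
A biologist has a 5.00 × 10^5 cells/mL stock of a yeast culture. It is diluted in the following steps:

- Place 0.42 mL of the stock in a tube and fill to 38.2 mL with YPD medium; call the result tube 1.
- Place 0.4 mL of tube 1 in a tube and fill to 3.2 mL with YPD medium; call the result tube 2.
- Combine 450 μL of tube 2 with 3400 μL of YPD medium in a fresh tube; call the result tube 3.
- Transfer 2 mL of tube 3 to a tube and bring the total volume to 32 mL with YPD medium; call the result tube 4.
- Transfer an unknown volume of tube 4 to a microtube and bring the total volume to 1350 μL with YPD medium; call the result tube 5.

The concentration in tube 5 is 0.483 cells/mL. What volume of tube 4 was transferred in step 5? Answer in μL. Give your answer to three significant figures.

Step 1: 0.42 mL brought to 38.2 mL → factor 38.2/0.42 = 90.952
Step 2: 0.4 mL brought to 3.2 mL → factor 3.2/0.4 = 8
Step 3: 450 μL + 3400 μL = 3850 μL total → factor 3850/450 = 8.5556
Step 4: 2 mL brought to 32 mL → factor 32/2 = 16
Step 5: v brought to 1350 μL → factor = 1350 μL/v
Product of known-step factors = 99603
Overall factor = 5.00 × 10^5 cells/mL / (0.483 cells/mL) = 1.0352 × 10^6
Step-5 factor = 1.0352 × 10^6 / 99603 = 10.393
v = 1350 μL / 10.393 = 130 μL

130 μL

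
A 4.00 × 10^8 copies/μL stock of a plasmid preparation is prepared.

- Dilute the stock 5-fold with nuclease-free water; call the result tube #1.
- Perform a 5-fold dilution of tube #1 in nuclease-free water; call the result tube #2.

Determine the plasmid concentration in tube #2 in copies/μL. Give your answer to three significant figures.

1.60 × 10^7 copies/μL

Step 1: 5-fold → factor 5
Step 2: 5-fold → factor 5
Overall dilution factor = 5 × 5 = 25
Final = 4.00 × 10^8 copies/μL / 25 = 1.60 × 10^7 copies/μL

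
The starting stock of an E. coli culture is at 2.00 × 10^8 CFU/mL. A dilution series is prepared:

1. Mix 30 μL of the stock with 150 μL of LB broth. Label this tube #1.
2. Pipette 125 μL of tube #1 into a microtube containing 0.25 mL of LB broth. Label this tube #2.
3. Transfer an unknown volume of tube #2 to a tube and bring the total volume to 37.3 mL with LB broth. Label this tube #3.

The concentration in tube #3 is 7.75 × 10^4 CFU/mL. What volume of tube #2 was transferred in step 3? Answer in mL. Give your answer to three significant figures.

0.260 mL

Step 1: 30 μL + 150 μL = 180 μL total → factor 180/30 = 6
Step 2: 125 μL + 0.25 mL = 375 μL total → factor 375/125 = 3
Step 3: v brought to 37.3 mL → factor = 37.3 mL/v
Product of known-step factors = 18
Overall factor = 2.00 × 10^8 CFU/mL / (7.75 × 10^4 CFU/mL) = 2580.6
Step-3 factor = 2580.6 / 18 = 143.37
v = 37.3 mL / 143.37 = 0.260 mL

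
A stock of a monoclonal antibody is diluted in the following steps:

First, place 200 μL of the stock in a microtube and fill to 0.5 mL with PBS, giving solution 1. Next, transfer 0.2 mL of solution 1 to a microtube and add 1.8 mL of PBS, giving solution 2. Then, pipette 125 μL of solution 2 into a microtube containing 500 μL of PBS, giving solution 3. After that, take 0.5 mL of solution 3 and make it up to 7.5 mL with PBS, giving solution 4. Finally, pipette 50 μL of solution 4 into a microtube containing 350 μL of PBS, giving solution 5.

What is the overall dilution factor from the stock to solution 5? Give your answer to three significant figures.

1.50 × 10^4

Step 1: 200 μL brought to 0.5 mL → factor 500/200 = 2.5
Step 2: 0.2 mL + 1.8 mL = 2 mL total → factor 2/0.2 = 10
Step 3: 125 μL + 500 μL = 625 μL total → factor 625/125 = 5
Step 4: 0.5 mL brought to 7.5 mL → factor 7.5/0.5 = 15
Step 5: 50 μL + 350 μL = 400 μL total → factor 400/50 = 8
Overall dilution factor = 2.5 × 10 × 5 × 15 × 8 = 15000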